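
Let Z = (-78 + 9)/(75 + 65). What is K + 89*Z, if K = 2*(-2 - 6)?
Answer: -8381/140 ≈ -59.864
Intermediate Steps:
Z = -69/140 ≈ -0.49286
K = -16 (K = 2*(-8) = -16)
K + 89*Z = -16 + 89*(-69/140) = -16 - 6141/140 = -8381/140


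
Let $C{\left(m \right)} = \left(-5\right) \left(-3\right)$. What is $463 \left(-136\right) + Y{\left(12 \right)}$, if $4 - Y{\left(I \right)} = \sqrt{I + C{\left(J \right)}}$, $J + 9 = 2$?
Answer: $-62964 - 3 \sqrt{3} \approx -62969.0$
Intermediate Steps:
$J = -7$ ($J = -9 + 2 = -7$)
$C{\left(m \right)} = 15$
$Y{\left(I \right)} = 4 - \sqrt{15 + I}$ ($Y{\left(I \right)} = 4 - \sqrt{I + 15} = 4 - \sqrt{15 + I}$)
$463 \left(-136\right) + Y{\left(12 \right)} = 463 \left(-136\right) + \left(4 - \sqrt{15 + 12}\right) = -62968 + \left(4 - \sqrt{27}\right) = -62968 + \left(4 - 3 \sqrt{3}\right) = -62964 - 3 \sqrt{3}$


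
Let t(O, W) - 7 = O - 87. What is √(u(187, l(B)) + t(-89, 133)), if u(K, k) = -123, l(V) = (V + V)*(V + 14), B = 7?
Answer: 2*I*√73 ≈ 17.088*I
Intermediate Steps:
t(O, W) = -80 + O (t(O, W) = 7 + (O - 87) = 7 + (-87 + O) = -80 + O)
l(V) = 2*V*(14 + V) (l(V) = (2*V)*(14 + V) = 2*V*(14 + V))
√(u(187, l(B)) + t(-89, 133)) = √(-123 + (-80 - 89)) = √(-123 - 169) = √(-292) = 2*I*√73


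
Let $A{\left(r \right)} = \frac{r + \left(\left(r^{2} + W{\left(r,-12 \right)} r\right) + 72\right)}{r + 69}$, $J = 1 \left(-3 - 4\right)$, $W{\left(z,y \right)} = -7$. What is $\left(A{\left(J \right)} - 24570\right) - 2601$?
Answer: $- \frac{1684439}{62} \approx -27168.0$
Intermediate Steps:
$J = -7$ ($J = 1 \left(-7\right) = -7$)
$A{\left(r \right)} = \frac{72 + r^{2} - 6 r}{69 + r}$ ($A{\left(r \right)} = \frac{r + \left(\left(r^{2} - 7 r\right) + 72\right)}{r + 69} = \frac{r + \left(72 + r^{2} - 7 r\right)}{69 + r} = \frac{72 + r^{2} - 6 r}{69 + r}$)
$\left(A{\left(J \right)} - 24570\right) - 2601 = \left(\frac{72 + \left(-7\right)^{2} - -42}{69 - 7} - 24570\right) - 2601 = \left(\frac{72 + 49 + 42}{62} - 24570\right) - 2601 = \left(\frac{1}{62} \cdot 163 - 24570\right) - 2601 = \left(\frac{163}{62} - 24570\right) - 2601 = - \frac{1523177}{62} - 2601 = - \frac{1684439}{62}$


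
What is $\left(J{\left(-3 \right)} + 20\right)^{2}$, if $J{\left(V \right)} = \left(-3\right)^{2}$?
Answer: $841$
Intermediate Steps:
$J{\left(V \right)} = 9$
$\left(J{\left(-3 \right)} + 20\right)^{2} = \left(9 + 20\right)^{2} = 29^{2} = 841$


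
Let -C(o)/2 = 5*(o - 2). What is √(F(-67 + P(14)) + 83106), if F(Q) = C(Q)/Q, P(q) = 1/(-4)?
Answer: 2*√1503222034/269 ≈ 288.26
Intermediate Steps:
C(o) = 20 - 10*o (C(o) = -10*(o - 2) = -10*(-2 + o) = -2*(-10 + 5*o) = 20 - 10*o)
P(q) = -¼
F(Q) = (20 - 10*Q)/Q
√(F(-67 + P(14)) + 83106) = √((-10 + 20/(-67 - ¼)) + 83106) = √((-10 + 20/(-269/4)) + 83106) = √((-10 + 20*(-4/269)) + 83106) = √((-10 - 80/269) + 83106) = √(-2770/269 + 83106) = √(22352744/269) = 2*√1503222034/269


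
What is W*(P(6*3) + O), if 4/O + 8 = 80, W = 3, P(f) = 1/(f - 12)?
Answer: 2/3 ≈ 0.66667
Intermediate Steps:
P(f) = 1/(-12 + f)
O = 1/18 (O = 4/(-8 + 80) = 4/72 = 4*(1/72) = 1/18 ≈ 0.055556)
W*(P(6*3) + O) = 3*(1/(-12 + 6*3) + 1/18) = 3*(1/(-12 + 18) + 1/18) = 3*(1/6 + 1/18) = 3*(2/9) = 2/3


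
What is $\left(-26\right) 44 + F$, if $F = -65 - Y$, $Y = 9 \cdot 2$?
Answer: $-1227$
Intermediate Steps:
$Y = 18$
$F = -83$ ($F = -65 - 18 = -83$)
$\left(-26\right) 44 + F = \left(-26\right) 44 - 83 = -1144 - 83 = -1227$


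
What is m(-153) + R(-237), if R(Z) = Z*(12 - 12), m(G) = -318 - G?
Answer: -165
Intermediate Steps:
R(Z) = 0 (R(Z) = Z*0 = 0)
m(-153) + R(-237) = (-318 - 1*(-153)) + 0 = (-318 + 153) + 0 = -165 + 0 = -165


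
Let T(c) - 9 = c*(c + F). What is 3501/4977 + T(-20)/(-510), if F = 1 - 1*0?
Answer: -16727/282030 ≈ -0.059309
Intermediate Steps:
F = 1 (F = 1 + 0 = 1)
T(c) = 9 + c*(1 + c) (T(c) = 9 + c*(c + 1) = 9 + c*(1 + c))
3501/4977 + T(-20)/(-510) = 3501/4977 + (9 - 20 + (-20)**2)/(-510) = 3501*(1/4977) + (9 - 20 + 400)*(-1/510) = 389/553 + 389*(-1/510) = 389/553 - 389/510 = -16727/282030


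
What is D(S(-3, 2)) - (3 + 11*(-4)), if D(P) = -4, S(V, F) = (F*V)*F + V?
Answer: 37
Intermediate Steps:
S(V, F) = V + V*F**2 (S(V, F) = V*F**2 + V = V + V*F**2)
D(S(-3, 2)) - (3 + 11*(-4)) = -4 - (3 + 11*(-4)) = -4 - (3 - 44) = -4 - 1*(-41) = -4 + 41 = 37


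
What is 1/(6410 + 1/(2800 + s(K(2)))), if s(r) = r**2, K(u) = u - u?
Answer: 2800/17948001 ≈ 0.00015601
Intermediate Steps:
K(u) = 0
1/(6410 + 1/(2800 + s(K(2)))) = 1/(6410 + 1/(2800 + 0**2)) = 1/(6410 + 1/(2800 + 0)) = 1/(6410 + 1/2800) = 1/(17948001/2800) = 2800/17948001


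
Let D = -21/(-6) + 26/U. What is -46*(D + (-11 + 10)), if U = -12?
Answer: -46/3 ≈ -15.333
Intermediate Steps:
D = 4/3 (D = -21/(-6) + 26/(-12) = -21*(-1/6) + 26*(-1/12) = 7/2 - 13/6 = 4/3 ≈ 1.3333)
-46*(D + (-11 + 10)) = -46*(4/3 + (-11 + 10)) = -46*(4/3 - 1) = -46*1/3 = -46/3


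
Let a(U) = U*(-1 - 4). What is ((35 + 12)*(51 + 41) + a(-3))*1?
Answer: 4339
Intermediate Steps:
a(U) = -5*U (a(U) = U*(-5) = -5*U)
((35 + 12)*(51 + 41) + a(-3))*1 = ((35 + 12)*(51 + 41) - 5*(-3))*1 = (47*92 + 15)*1 = (4324 + 15)*1 = 4339*1 = 4339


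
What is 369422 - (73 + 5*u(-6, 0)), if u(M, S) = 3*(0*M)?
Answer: 369349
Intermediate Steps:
u(M, S) = 0 (u(M, S) = 3*0 = 0)
369422 - (73 + 5*u(-6, 0)) = 369422 - (73 + 5*0) = 369422 - (73 + 0) = 369422 - 1*73 = 369422 - 73 = 369349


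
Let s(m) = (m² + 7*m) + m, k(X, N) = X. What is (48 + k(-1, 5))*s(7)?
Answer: 4935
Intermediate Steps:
s(m) = m² + 8*m
(48 + k(-1, 5))*s(7) = (48 - 1)*(7*(8 + 7)) = 47*(7*15) = 47*105 = 4935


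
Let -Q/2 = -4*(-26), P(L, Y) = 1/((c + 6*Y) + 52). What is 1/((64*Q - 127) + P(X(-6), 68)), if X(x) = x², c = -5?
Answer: -455/6114744 ≈ -7.4410e-5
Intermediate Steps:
P(L, Y) = 1/(47 + 6*Y) (P(L, Y) = 1/((-5 + 6*Y) + 52) = 1/(47 + 6*Y))
Q = -208 (Q = -(-8)*(-26) = -2*104 = -208)
1/((64*Q - 127) + P(X(-6), 68)) = 1/((64*(-208) - 127) + 1/(47 + 6*68)) = 1/((-13312 - 127) + 1/(47 + 408)) = 1/(-13439 + 1/455) = 1/(-6114744/455) = -455/6114744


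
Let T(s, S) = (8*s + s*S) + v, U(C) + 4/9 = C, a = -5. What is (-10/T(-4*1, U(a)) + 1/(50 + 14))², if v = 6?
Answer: 8404201/1478656 ≈ 5.6837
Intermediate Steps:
U(C) = -4/9 + C
T(s, S) = 6 + 8*s + S*s (T(s, S) = (8*s + s*S) + 6 = (8*s + S*s) + 6 = 6 + 8*s + S*s)
(-10/T(-4*1, U(a)) + 1/(50 + 14))² = (-10/(6 + 8*(-4*1) + (-4/9 - 5)*(-4*1)) + 1/(50 + 14))² = (-10/(6 + 8*(-4) - 49/9*(-4)) + 1/64)² = (-10/(6 - 32 + 196/9) + 1/64)² = (-10/(-38/9) + 1/64)² = (-10*(-9/38) + 1/64)² = (45/19 + 1/64)² = (2899/1216)² = 8404201/1478656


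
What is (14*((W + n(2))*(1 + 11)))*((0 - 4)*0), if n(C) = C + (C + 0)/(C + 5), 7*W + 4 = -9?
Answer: 0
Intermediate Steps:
W = -13/7 (W = -4/7 + (⅐)*(-9) = -4/7 - 9/7 = -13/7 ≈ -1.8571)
n(C) = C + C/(5 + C)
(14*((W + n(2))*(1 + 11)))*((0 - 4)*0) = (14*((-13/7 + 2*(6 + 2)/(5 + 2))*(1 + 11)))*((0 - 4)*0) = (14*((-13/7 + 2*8/7)*12))*(-4*0) = (14*((-13/7 + 2*(⅐)*8)*12))*0 = (14*((-13/7 + 16/7)*12))*0 = (14*((3/7)*12))*0 = (14*(36/7))*0 = 72*0 = 0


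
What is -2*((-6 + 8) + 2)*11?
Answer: -88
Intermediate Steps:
-2*((-6 + 8) + 2)*11 = -2*(2 + 2)*11 = -2*4*11 = -8*11 = -88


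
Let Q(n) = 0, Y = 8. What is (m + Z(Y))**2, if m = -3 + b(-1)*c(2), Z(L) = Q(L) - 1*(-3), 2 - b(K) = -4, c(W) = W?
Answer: 144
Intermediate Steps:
b(K) = 6 (b(K) = 2 - 1*(-4) = 2 + 4 = 6)
Z(L) = 3 (Z(L) = 0 - 1*(-3) = 0 + 3 = 3)
m = 9 (m = -3 + 6*2 = -3 + 12 = 9)
(m + Z(Y))**2 = (9 + 3)**2 = 12**2 = 144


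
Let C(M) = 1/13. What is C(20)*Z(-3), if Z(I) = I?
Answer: -3/13 ≈ -0.23077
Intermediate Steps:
C(M) = 1/13
C(20)*Z(-3) = (1/13)*(-3) = -3/13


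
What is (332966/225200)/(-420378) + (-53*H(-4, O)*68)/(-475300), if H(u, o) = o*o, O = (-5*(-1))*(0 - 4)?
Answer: 97482038004443/32140168141200 ≈ 3.0330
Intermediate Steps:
O = -20 (O = 5*(-4) = -20)
H(u, o) = o**2
(332966/225200)/(-420378) + (-53*H(-4, O)*68)/(-475300) = (332966/225200)/(-420378) + (-53*(-20)**2*68)/(-475300) = (332966*(1/225200))*(-1/420378) + (-53*400*68)*(-1/475300) = (166483/112600)*(-1/420378) - 21200*68*(-1/475300) = -166483/47334562800 - 1441600*(-1/475300) = -166483/47334562800 + 14416/4753 = 97482038004443/32140168141200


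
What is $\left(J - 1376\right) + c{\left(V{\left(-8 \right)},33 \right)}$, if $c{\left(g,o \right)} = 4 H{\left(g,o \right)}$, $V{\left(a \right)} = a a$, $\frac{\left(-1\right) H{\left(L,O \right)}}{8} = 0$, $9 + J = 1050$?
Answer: $-335$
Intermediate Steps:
$J = 1041$ ($J = -9 + 1050 = 1041$)
$H{\left(L,O \right)} = 0$ ($H{\left(L,O \right)} = \left(-8\right) 0 = 0$)
$V{\left(a \right)} = a^{2}$
$c{\left(g,o \right)} = 0$ ($c{\left(g,o \right)} = 4 \cdot 0 = 0$)
$\left(J - 1376\right) + c{\left(V{\left(-8 \right)},33 \right)} = \left(1041 - 1376\right) + 0 = -335 + 0 = -335$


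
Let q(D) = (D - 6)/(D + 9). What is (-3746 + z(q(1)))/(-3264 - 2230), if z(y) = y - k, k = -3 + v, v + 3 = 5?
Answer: 7491/10988 ≈ 0.68174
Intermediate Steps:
v = 2 (v = -3 + 5 = 2)
q(D) = (-6 + D)/(9 + D)
k = -1 (k = -3 + 2 = -1)
z(y) = 1 + y (z(y) = y - 1*(-1) = y + 1 = 1 + y)
(-3746 + z(q(1)))/(-3264 - 2230) = (-3746 + (1 + (-6 + 1)/(9 + 1)))/(-3264 - 2230) = (-3746 + (1 - 5/10))/(-5494) = (-3746 + (1 + (1/10)*(-5)))*(-1/5494) = (-3746 + (1 - 1/2))*(-1/5494) = (-3746 + 1/2)*(-1/5494) = -7491/2*(-1/5494) = 7491/10988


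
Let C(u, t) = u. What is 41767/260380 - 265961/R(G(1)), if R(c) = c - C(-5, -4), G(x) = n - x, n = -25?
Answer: 69251802287/5467980 ≈ 12665.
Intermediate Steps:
G(x) = -25 - x
R(c) = 5 + c (R(c) = c - 1*(-5) = c + 5 = 5 + c)
41767/260380 - 265961/R(G(1)) = 41767/260380 - 265961/(5 + (-25 - 1*1)) = 41767*(1/260380) - 265961/(5 + (-25 - 1)) = 41767/260380 - 265961/(5 - 26) = 41767/260380 - 265961/(-21) = 41767/260380 - 265961*(-1/21) = 41767/260380 + 265961/21 = 69251802287/5467980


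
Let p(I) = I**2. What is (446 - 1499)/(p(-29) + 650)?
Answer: -351/497 ≈ -0.70624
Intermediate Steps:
(446 - 1499)/(p(-29) + 650) = (446 - 1499)/((-29)**2 + 650) = -1053/(841 + 650) = -1053/1491 = -1053*1/1491 = -351/497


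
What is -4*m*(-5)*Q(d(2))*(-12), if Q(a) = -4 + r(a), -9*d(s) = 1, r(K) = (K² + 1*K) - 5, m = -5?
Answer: -294800/27 ≈ -10919.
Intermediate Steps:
r(K) = -5 + K + K² (r(K) = (K² + K) - 5 = (K + K²) - 5 = -5 + K + K²)
d(s) = -⅑ (d(s) = -⅑*1 = -⅑)
Q(a) = -9 + a + a² (Q(a) = -4 + (-5 + a + a²) = -9 + a + a²)
-4*m*(-5)*Q(d(2))*(-12) = -4*(-5*(-5))*(-9 - ⅑ + (-⅑)²)*(-12) = -100*(-9 - ⅑ + 1/81)*(-12) = -100*(-737)/81*(-12) = -4*(-18425/81)*(-12) = (73700/81)*(-12) = -294800/27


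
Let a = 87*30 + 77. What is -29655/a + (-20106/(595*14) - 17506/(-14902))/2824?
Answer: -1299509497388923/117742141980260 ≈ -11.037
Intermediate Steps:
a = 2687 (a = 2610 + 77 = 2687)
-29655/a + (-20106/(595*14) - 17506/(-14902))/2824 = -29655/2687 + (-20106/(595*14) - 17506/(-14902))/2824 = -29655*1/2687 + (-20106/8330 - 17506*(-1/14902))*(1/2824) = -29655/2687 + (-20106*1/8330 + 8753/7451)*(1/2824) = -29655/2687 + (-10053/4165 + 8753/7451)*(1/2824) = -29655/2687 - 38448658/31033415*1/2824 = -29655/2687 - 19224329/43819181980 = -1299509497388923/117742141980260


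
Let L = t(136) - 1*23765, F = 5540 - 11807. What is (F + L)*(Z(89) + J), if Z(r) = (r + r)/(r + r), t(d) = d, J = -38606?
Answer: 1154135080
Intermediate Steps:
Z(r) = 1 (Z(r) = (2*r)/((2*r)) = (2*r)*(1/(2*r)) = 1)
F = -6267
L = -23629 (L = 136 - 1*23765 = 136 - 23765 = -23629)
(F + L)*(Z(89) + J) = (-6267 - 23629)*(1 - 38606) = -29896*(-38605) = 1154135080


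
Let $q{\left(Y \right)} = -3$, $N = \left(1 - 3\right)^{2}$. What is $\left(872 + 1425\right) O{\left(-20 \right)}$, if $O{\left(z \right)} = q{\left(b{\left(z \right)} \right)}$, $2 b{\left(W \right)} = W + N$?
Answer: $-6891$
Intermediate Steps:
$N = 4$ ($N = \left(-2\right)^{2} = 4$)
$b{\left(W \right)} = 2 + \frac{W}{2}$ ($b{\left(W \right)} = \frac{W + 4}{2} = \frac{4 + W}{2} = 2 + \frac{W}{2}$)
$O{\left(z \right)} = -3$
$\left(872 + 1425\right) O{\left(-20 \right)} = \left(872 + 1425\right) \left(-3\right) = 2297 \left(-3\right) = -6891$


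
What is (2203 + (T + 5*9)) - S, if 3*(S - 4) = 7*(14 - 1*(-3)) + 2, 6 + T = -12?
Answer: 6557/3 ≈ 2185.7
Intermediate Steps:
T = -18 (T = -6 - 12 = -18)
S = 133/3 (S = 4 + (7*(14 - 1*(-3)) + 2)/3 = 4 + (7*(14 + 3) + 2)/3 = 4 + (7*17 + 2)/3 = 4 + (119 + 2)/3 = 4 + (⅓)*121 = 4 + 121/3 = 133/3 ≈ 44.333)
(2203 + (T + 5*9)) - S = (2203 + (-18 + 5*9)) - 1*133/3 = (2203 + (-18 + 45)) - 133/3 = (2203 + 27) - 133/3 = 2230 - 133/3 = 6557/3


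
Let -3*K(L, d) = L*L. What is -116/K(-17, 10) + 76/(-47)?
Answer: -5608/13583 ≈ -0.41287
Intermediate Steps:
K(L, d) = -L²/3 (K(L, d) = -L*L/3 = -L²/3)
-116/K(-17, 10) + 76/(-47) = -116/((-⅓*(-17)²)) + 76/(-47) = -116/((-⅓*289)) + 76*(-1/47) = -116/(-289/3) - 76/47 = -116*(-3/289) - 76/47 = 348/289 - 76/47 = -5608/13583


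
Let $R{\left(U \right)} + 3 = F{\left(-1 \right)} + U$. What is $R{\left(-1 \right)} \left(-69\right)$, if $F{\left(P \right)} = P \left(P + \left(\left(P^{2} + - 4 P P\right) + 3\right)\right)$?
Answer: $207$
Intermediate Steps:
$F{\left(P \right)} = P \left(3 + P - 3 P^{2}\right)$ ($F{\left(P \right)} = P \left(P + \left(\left(P^{2} - 4 P^{2}\right) + 3\right)\right) = P \left(P - \left(-3 + 3 P^{2}\right)\right) = P \left(3 + P - 3 P^{2}\right)$)
$R{\left(U \right)} = -2 + U$ ($R{\left(U \right)} = -3 - \left(2 - 3 - U\right) = -3 + \left(- (3 - 1 - 3) + U\right) = -3 + \left(\left(-1\right) \left(-1\right) + U\right) = -3 + \left(1 + U\right) = -2 + U$)
$R{\left(-1 \right)} \left(-69\right) = \left(-2 - 1\right) \left(-69\right) = \left(-3\right) \left(-69\right) = 207$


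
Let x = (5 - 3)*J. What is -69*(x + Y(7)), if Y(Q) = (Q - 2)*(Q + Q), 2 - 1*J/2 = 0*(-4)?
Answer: -5382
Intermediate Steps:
J = 4 (J = 4 - 0*(-4) = 4 - 2*0 = 4 + 0 = 4)
Y(Q) = 2*Q*(-2 + Q) (Y(Q) = (-2 + Q)*(2*Q) = 2*Q*(-2 + Q))
x = 8 (x = (5 - 3)*4 = 2*4 = 8)
-69*(x + Y(7)) = -69*(8 + 2*7*(-2 + 7)) = -69*(8 + 2*7*5) = -69*(8 + 70) = -69*78 = -5382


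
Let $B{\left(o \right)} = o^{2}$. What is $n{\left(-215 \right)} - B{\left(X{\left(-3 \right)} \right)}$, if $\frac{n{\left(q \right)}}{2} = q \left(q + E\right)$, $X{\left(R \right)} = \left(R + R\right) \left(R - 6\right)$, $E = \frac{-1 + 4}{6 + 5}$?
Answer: $\frac{983584}{11} \approx 89417.0$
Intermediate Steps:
$E = \frac{3}{11} \approx 0.27273$
$X{\left(R \right)} = 2 R \left(-6 + R\right)$
$n{\left(q \right)} = 2 q \left(\frac{3}{11} + q\right)$ ($n{\left(q \right)} = 2 q \left(q + \frac{3}{11}\right) = 2 q \left(\frac{3}{11} + q\right)$)
$n{\left(-215 \right)} - B{\left(X{\left(-3 \right)} \right)} = \frac{2}{11} \left(-215\right) \left(3 + 11 \left(-215\right)\right) - \left(2 \left(-3\right) \left(-6 - 3\right)\right)^{2} = \frac{2}{11} \left(-215\right) \left(3 - 2365\right) - \left(2 \left(-3\right) \left(-9\right)\right)^{2} = \frac{2}{11} \left(-215\right) \left(-2362\right) - 54^{2} = \frac{1015660}{11} - 2916 = \frac{983584}{11}$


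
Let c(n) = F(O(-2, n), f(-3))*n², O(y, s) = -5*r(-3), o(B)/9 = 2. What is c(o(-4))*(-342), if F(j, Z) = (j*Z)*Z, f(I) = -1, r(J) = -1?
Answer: -554040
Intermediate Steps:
o(B) = 18 (o(B) = 9*2 = 18)
O(y, s) = 5 (O(y, s) = -5*(-1) = 5)
F(j, Z) = j*Z² (F(j, Z) = (Z*j)*Z = j*Z²)
c(n) = 5*n² (c(n) = (5*(-1)²)*n² = (5*1)*n² = 5*n²)
c(o(-4))*(-342) = (5*18²)*(-342) = (5*324)*(-342) = 1620*(-342) = -554040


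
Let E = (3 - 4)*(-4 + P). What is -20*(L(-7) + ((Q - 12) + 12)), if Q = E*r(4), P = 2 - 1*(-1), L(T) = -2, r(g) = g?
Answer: -40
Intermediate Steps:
P = 3 (P = 2 + 1 = 3)
E = 1 (E = (3 - 4)*(-4 + 3) = -1*(-1) = 1)
Q = 4 (Q = 1*4 = 4)
-20*(L(-7) + ((Q - 12) + 12)) = -20*(-2 + ((4 - 12) + 12)) = -20*(-2 + (-8 + 12)) = -20*(-2 + 4) = -20*2 = -40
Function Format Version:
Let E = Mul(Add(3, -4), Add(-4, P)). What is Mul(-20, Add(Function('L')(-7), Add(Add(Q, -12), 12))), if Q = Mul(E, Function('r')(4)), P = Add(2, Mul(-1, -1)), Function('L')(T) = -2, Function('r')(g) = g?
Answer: -40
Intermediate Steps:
P = 3 (P = Add(2, 1) = 3)
E = 1 (E = Mul(Add(3, -4), Add(-4, 3)) = Mul(-1, -1) = 1)
Q = 4 (Q = Mul(1, 4) = 4)
Mul(-20, Add(Function('L')(-7), Add(Add(Q, -12), 12))) = Mul(-20, Add(-2, Add(Add(4, -12), 12))) = Mul(-20, Add(-2, Add(-8, 12))) = Mul(-20, Add(-2, 4)) = Mul(-20, 2) = -40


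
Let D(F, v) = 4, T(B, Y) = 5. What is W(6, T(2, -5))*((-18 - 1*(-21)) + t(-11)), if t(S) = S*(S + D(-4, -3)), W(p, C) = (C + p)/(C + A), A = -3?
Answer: 440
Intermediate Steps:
W(p, C) = (C + p)/(-3 + C) (W(p, C) = (C + p)/(C - 3) = (C + p)/(-3 + C))
t(S) = S*(4 + S) (t(S) = S*(S + 4) = S*(4 + S))
W(6, T(2, -5))*((-18 - 1*(-21)) + t(-11)) = ((5 + 6)/(-3 + 5))*((-18 - 1*(-21)) - 11*(4 - 11)) = (11/2)*((-18 + 21) - 11*(-7)) = ((½)*11)*(3 + 77) = (11/2)*80 = 440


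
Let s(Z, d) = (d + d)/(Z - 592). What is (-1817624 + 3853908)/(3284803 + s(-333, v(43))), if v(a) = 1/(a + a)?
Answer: 20248299025/32663259831 ≈ 0.61991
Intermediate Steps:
v(a) = 1/(2*a)
s(Z, d) = 2*d/(-592 + Z) (s(Z, d) = (2*d)/(-592 + Z) = 2*d/(-592 + Z))
(-1817624 + 3853908)/(3284803 + s(-333, v(43))) = (-1817624 + 3853908)/(3284803 + 2*((½)/43)/(-592 - 333)) = 2036284/(3284803 + 2*((½)*(1/43))/(-925)) = 2036284/(3284803 + 2*(1/86)*(-1/925)) = 2036284/(3284803 - 1/39775) = 2036284/(130653039324/39775) = 2036284*(39775/130653039324) = 20248299025/32663259831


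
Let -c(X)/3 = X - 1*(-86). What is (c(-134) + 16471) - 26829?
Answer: -10214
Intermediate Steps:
c(X) = -258 - 3*X (c(X) = -3*(X - 1*(-86)) = -3*(X + 86) = -3*(86 + X) = -258 - 3*X)
(c(-134) + 16471) - 26829 = ((-258 - 3*(-134)) + 16471) - 26829 = ((-258 + 402) + 16471) - 26829 = (144 + 16471) - 26829 = 16615 - 26829 = -10214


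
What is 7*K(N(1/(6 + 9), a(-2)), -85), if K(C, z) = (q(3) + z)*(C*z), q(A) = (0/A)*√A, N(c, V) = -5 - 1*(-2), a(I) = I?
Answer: -151725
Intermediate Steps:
N(c, V) = -3 (N(c, V) = -5 + 2 = -3)
q(A) = 0 (q(A) = 0*√A = 0)
K(C, z) = C*z² (K(C, z) = (0 + z)*(C*z) = z*(C*z) = C*z²)
7*K(N(1/(6 + 9), a(-2)), -85) = 7*(-3*(-85)²) = 7*(-3*7225) = 7*(-21675) = -151725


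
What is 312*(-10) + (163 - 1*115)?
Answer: -3072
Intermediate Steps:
312*(-10) + (163 - 1*115) = -3120 + (163 - 115) = -3120 + 48 = -3072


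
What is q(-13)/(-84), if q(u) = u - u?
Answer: 0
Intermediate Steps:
q(u) = 0
q(-13)/(-84) = 0/(-84) = 0*(-1/84) = 0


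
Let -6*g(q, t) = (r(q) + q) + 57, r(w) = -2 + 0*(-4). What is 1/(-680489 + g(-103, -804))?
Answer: -1/680481 ≈ -1.4695e-6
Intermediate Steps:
r(w) = -2 (r(w) = -2 + 0 = -2)
g(q, t) = -55/6 - q/6 (g(q, t) = -((-2 + q) + 57)/6 = -(55 + q)/6 = -55/6 - q/6)
1/(-680489 + g(-103, -804)) = 1/(-680489 + (-55/6 - 1/6*(-103))) = 1/(-680489 + (-55/6 + 103/6)) = 1/(-680489 + 8) = 1/(-680481) = -1/680481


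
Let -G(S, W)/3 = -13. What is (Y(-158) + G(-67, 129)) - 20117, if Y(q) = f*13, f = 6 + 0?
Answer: -20000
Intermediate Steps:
G(S, W) = 39 (G(S, W) = -3*(-13) = 39)
f = 6
Y(q) = 78 (Y(q) = 6*13 = 78)
(Y(-158) + G(-67, 129)) - 20117 = (78 + 39) - 20117 = 117 - 20117 = -20000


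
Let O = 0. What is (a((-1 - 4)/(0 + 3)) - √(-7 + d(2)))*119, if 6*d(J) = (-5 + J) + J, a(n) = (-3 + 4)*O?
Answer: -119*I*√258/6 ≈ -318.57*I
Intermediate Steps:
a(n) = 0 (a(n) = (-3 + 4)*0 = 1*0 = 0)
d(J) = -⅚ + J/3 (d(J) = ((-5 + J) + J)/6 = (-5 + 2*J)/6 = -⅚ + J/3)
(a((-1 - 4)/(0 + 3)) - √(-7 + d(2)))*119 = (0 - √(-7 + (-⅚ + (⅓)*2)))*119 = (0 - √(-7 + (-⅚ + ⅔)))*119 = (0 - √(-7 - ⅙))*119 = (0 - √(-43/6))*119 = (0 - I*√258/6)*119 = -I*√258/6*119 = -119*I*√258/6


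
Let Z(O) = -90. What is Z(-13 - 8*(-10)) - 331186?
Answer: -331276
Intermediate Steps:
Z(-13 - 8*(-10)) - 331186 = -90 - 331186 = -331276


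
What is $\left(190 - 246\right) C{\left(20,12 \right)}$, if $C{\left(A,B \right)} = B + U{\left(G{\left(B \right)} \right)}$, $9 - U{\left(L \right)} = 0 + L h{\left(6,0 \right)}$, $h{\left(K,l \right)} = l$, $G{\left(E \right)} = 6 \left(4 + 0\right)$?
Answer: $-1176$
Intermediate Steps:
$G{\left(E \right)} = 24$ ($G{\left(E \right)} = 6 \cdot 4 = 24$)
$U{\left(L \right)} = 9$ ($U{\left(L \right)} = 9 - \left(0 + L 0\right) = 9 - \left(0 + 0\right) = 9 - 0 = 9 + 0 = 9$)
$C{\left(A,B \right)} = 9 + B$ ($C{\left(A,B \right)} = B + 9 = 9 + B$)
$\left(190 - 246\right) C{\left(20,12 \right)} = \left(190 - 246\right) \left(9 + 12\right) = \left(190 - 246\right) 21 = \left(-56\right) 21 = -1176$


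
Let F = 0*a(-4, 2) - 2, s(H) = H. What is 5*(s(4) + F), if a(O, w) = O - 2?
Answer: 10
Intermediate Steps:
a(O, w) = -2 + O
F = -2 (F = 0*(-2 - 4) - 2 = 0*(-6) - 2 = 0 - 2 = -2)
5*(s(4) + F) = 5*(4 - 2) = 5*2 = 10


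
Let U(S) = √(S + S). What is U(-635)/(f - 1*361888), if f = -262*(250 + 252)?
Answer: -I*√1270/493412 ≈ -7.2226e-5*I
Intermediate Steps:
f = -131524 (f = -262*502 = -131524)
U(S) = √2*√S (U(S) = √(2*S) = √2*√S)
U(-635)/(f - 1*361888) = (√2*√(-635))/(-131524 - 1*361888) = (√2*(I*√635))/(-131524 - 361888) = (I*√1270)/(-493412) = (I*√1270)*(-1/493412) = -I*√1270/493412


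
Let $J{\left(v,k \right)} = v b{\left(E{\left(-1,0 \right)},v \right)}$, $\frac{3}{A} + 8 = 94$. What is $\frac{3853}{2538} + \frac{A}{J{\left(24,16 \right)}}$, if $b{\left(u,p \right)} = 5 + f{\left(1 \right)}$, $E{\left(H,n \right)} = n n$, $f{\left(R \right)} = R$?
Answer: $\frac{2651287}{1746144} \approx 1.5184$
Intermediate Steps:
$A = \frac{3}{86}$ ($A = \frac{3}{-8 + 94} = \frac{3}{86} \approx 0.034884$)
$E{\left(H,n \right)} = n^{2}$
$b{\left(u,p \right)} = 6$ ($b{\left(u,p \right)} = 5 + 1 = 6$)
$J{\left(v,k \right)} = 6 v$ ($J{\left(v,k \right)} = v 6 = 6 v$)
$\frac{3853}{2538} + \frac{A}{J{\left(24,16 \right)}} = \frac{3853}{2538} + \frac{3}{86 \cdot 6 \cdot 24} = 3853 \cdot \frac{1}{2538} + \frac{3}{86 \cdot 144} = \frac{3853}{2538} + \frac{3}{86} \cdot \frac{1}{144} = \frac{3853}{2538} + \frac{1}{4128} = \frac{2651287}{1746144}$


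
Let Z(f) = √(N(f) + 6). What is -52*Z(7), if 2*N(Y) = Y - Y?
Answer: -52*√6 ≈ -127.37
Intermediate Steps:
N(Y) = 0 (N(Y) = (Y - Y)/2 = (½)*0 = 0)
Z(f) = √6 (Z(f) = √(0 + 6) = √6)
-52*Z(7) = -52*√6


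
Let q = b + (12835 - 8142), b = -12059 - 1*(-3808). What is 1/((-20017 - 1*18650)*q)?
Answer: 1/137577186 ≈ 7.2686e-9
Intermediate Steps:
b = -8251 (b = -12059 + 3808 = -8251)
q = -3558 (q = -8251 + (12835 - 8142) = -8251 + 4693 = -3558)
1/((-20017 - 1*18650)*q) = 1/(-20017 - 1*18650*(-3558)) = -1/3558/(-20017 - 18650) = -1/3558/(-38667) = -1/38667*(-1/3558) = 1/137577186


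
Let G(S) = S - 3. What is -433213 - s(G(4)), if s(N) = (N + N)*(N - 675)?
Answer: -431865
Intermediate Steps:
G(S) = -3 + S
s(N) = 2*N*(-675 + N) (s(N) = (2*N)*(-675 + N) = 2*N*(-675 + N))
-433213 - s(G(4)) = -433213 - 2*(-3 + 4)*(-675 + (-3 + 4)) = -433213 - 2*(-675 + 1) = -433213 - 2*(-674) = -433213 - 1*(-1348) = -433213 + 1348 = -431865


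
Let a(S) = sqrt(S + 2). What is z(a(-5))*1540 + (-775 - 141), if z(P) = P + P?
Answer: -916 + 3080*I*sqrt(3) ≈ -916.0 + 5334.7*I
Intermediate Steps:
a(S) = sqrt(2 + S)
z(P) = 2*P
z(a(-5))*1540 + (-775 - 141) = (2*sqrt(2 - 5))*1540 + (-775 - 141) = (2*sqrt(-3))*1540 - 916 = (2*(I*sqrt(3)))*1540 - 916 = (2*I*sqrt(3))*1540 - 916 = 3080*I*sqrt(3) - 916 = -916 + 3080*I*sqrt(3)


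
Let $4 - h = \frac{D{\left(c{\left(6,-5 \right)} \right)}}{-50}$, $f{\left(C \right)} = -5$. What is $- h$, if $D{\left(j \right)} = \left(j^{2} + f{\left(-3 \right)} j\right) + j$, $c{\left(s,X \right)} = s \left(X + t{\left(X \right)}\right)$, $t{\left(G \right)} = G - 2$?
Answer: $- \frac{2836}{25} \approx -113.44$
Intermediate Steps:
$t{\left(G \right)} = -2 + G$
$c{\left(s,X \right)} = s \left(-2 + 2 X\right)$ ($c{\left(s,X \right)} = s \left(X + \left(-2 + X\right)\right) = s \left(-2 + 2 X\right)$)
$D{\left(j \right)} = j^{2} - 4 j$ ($D{\left(j \right)} = \left(j^{2} - 5 j\right) + j = j^{2} - 4 j$)
$h = \frac{2836}{25}$ ($h = 4 - \frac{2 \cdot 6 \left(-1 - 5\right) \left(-4 + 2 \cdot 6 \left(-1 - 5\right)\right)}{-50} = 4 - 2 \cdot 6 \left(-6\right) \left(-4 + 2 \cdot 6 \left(-6\right)\right) \left(- \frac{1}{50}\right) = 4 - - 72 \left(-4 - 72\right) \left(- \frac{1}{50}\right) = 4 - \left(-72\right) \left(-76\right) \left(- \frac{1}{50}\right) = 4 - 5472 \left(- \frac{1}{50}\right) = 4 - - \frac{2736}{25} = 4 + \frac{2736}{25} = \frac{2836}{25} \approx 113.44$)
$- h = \left(-1\right) \frac{2836}{25} = - \frac{2836}{25}$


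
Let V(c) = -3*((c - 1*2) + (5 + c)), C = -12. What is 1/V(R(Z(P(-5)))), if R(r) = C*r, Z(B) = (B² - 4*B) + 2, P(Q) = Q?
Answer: 1/3375 ≈ 0.00029630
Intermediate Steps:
Z(B) = 2 + B² - 4*B
R(r) = -12*r
V(c) = -9 - 6*c (V(c) = -3*((c - 2) + (5 + c)) = -3*((-2 + c) + (5 + c)) = -3*(3 + 2*c) = -9 - 6*c)
1/V(R(Z(P(-5)))) = 1/(-9 - (-72)*(2 + (-5)² - 4*(-5))) = 1/(-9 - (-72)*(2 + 25 + 20)) = 1/(-9 - (-72)*47) = 1/(-9 - 6*(-564)) = 1/(-9 + 3384) = 1/3375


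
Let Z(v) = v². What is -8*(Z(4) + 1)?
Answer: -136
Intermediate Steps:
-8*(Z(4) + 1) = -8*(4² + 1) = -8*(16 + 1) = -8*17 = -136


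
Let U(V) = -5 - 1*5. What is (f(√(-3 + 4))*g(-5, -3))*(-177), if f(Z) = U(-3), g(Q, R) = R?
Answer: -5310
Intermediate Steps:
U(V) = -10 (U(V) = -5 - 5 = -10)
f(Z) = -10
(f(√(-3 + 4))*g(-5, -3))*(-177) = -10*(-3)*(-177) = 30*(-177) = -5310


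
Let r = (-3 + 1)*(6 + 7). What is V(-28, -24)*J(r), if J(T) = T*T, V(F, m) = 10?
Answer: 6760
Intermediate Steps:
r = -26 (r = -2*13 = -26)
J(T) = T²
V(-28, -24)*J(r) = 10*(-26)² = 10*676 = 6760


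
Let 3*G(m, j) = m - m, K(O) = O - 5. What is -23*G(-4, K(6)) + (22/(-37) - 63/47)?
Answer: -3365/1739 ≈ -1.9350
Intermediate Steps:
K(O) = -5 + O
G(m, j) = 0 (G(m, j) = (m - m)/3 = (1/3)*0 = 0)
-23*G(-4, K(6)) + (22/(-37) - 63/47) = -23*0 + (22/(-37) - 63/47) = 0 + (22*(-1/37) - 63*1/47) = 0 + (-22/37 - 63/47) = 0 - 3365/1739 = -3365/1739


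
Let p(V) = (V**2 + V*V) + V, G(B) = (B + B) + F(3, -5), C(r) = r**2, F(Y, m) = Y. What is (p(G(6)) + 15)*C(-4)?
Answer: 7680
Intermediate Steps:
G(B) = 3 + 2*B (G(B) = (B + B) + 3 = 2*B + 3 = 3 + 2*B)
p(V) = V + 2*V**2 (p(V) = (V**2 + V**2) + V = 2*V**2 + V = V + 2*V**2)
(p(G(6)) + 15)*C(-4) = ((3 + 2*6)*(1 + 2*(3 + 2*6)) + 15)*(-4)**2 = ((3 + 12)*(1 + 2*(3 + 12)) + 15)*16 = (15*(1 + 2*15) + 15)*16 = (15*(1 + 30) + 15)*16 = (15*31 + 15)*16 = (465 + 15)*16 = 480*16 = 7680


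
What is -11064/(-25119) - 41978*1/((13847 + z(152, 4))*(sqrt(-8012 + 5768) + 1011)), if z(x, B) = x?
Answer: 17510295909382/40023179007285 + 83956*I*sqrt(561)/14340085635 ≈ 0.4375 + 0.00013867*I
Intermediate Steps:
-11064/(-25119) - 41978*1/((13847 + z(152, 4))*(sqrt(-8012 + 5768) + 1011)) = -11064/(-25119) - 41978*1/((13847 + 152)*(sqrt(-8012 + 5768) + 1011)) = -11064*(-1/25119) - 41978*1/(13999*(sqrt(-2244) + 1011)) = 3688/8373 - 41978*1/(13999*(2*I*sqrt(561) + 1011)) = 3688/8373 - 41978*1/(13999*(1011 + 2*I*sqrt(561))) = 3688/8373 - 41978/(14152989 + 27998*I*sqrt(561))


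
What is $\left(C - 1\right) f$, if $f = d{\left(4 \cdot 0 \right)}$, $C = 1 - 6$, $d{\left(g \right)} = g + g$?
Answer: $0$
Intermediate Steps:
$d{\left(g \right)} = 2 g$
$C = -5$
$f = 0$ ($f = 2 \cdot 4 \cdot 0 = 2 \cdot 0 = 0$)
$\left(C - 1\right) f = \left(-5 - 1\right) 0 = \left(-6\right) 0 = 0$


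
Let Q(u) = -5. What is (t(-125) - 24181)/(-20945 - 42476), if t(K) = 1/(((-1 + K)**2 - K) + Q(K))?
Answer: 386799275/1014482316 ≈ 0.38128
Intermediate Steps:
t(K) = 1/(-5 + (-1 + K)**2 - K) (t(K) = 1/(((-1 + K)**2 - K) - 5) = 1/(-5 + (-1 + K)**2 - K))
(t(-125) - 24181)/(-20945 - 42476) = (1/(-4 + (-125)**2 - 3*(-125)) - 24181)/(-20945 - 42476) = (1/(-4 + 15625 + 375) - 24181)/(-63421) = (1/15996 - 24181)*(-1/63421) = -386799275/15996*(-1/63421) = 386799275/1014482316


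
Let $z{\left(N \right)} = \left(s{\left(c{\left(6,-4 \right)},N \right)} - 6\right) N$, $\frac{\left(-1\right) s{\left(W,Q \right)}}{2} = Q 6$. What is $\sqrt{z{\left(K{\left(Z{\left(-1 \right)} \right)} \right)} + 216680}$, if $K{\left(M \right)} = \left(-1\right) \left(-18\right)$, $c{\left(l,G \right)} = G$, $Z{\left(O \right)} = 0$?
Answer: $2 \sqrt{53171} \approx 461.18$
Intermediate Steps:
$s{\left(W,Q \right)} = - 12 Q$ ($s{\left(W,Q \right)} = - 2 Q 6 = - 2 \cdot 6 Q = - 12 Q$)
$K{\left(M \right)} = 18$
$z{\left(N \right)} = N \left(-6 - 12 N\right)$ ($z{\left(N \right)} = \left(- 12 N - 6\right) N = \left(-6 - 12 N\right) N = N \left(-6 - 12 N\right)$)
$\sqrt{z{\left(K{\left(Z{\left(-1 \right)} \right)} \right)} + 216680} = \sqrt{\left(-6\right) 18 \left(1 + 2 \cdot 18\right) + 216680} = \sqrt{\left(-6\right) 18 \left(1 + 36\right) + 216680} = \sqrt{\left(-6\right) 18 \cdot 37 + 216680} = \sqrt{-3996 + 216680} = \sqrt{212684} = 2 \sqrt{53171}$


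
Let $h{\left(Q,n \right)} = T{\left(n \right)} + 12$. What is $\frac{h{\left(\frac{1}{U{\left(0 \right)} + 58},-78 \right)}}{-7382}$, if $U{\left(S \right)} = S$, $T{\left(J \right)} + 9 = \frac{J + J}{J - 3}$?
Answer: $- \frac{133}{199314} \approx -0.00066729$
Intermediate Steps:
$T{\left(J \right)} = -9 + \frac{2 J}{-3 + J}$ ($T{\left(J \right)} = -9 + \frac{J + J}{J - 3} = -9 + \frac{2 J}{-3 + J}$)
$h{\left(Q,n \right)} = 12 + \frac{27 - 7 n}{-3 + n}$ ($h{\left(Q,n \right)} = \frac{27 - 7 n}{-3 + n} + 12 = 12 + \frac{27 - 7 n}{-3 + n}$)
$\frac{h{\left(\frac{1}{U{\left(0 \right)} + 58},-78 \right)}}{-7382} = \frac{\frac{1}{-3 - 78} \left(-9 + 5 \left(-78\right)\right)}{-7382} = \frac{-9 - 390}{-81} \left(- \frac{1}{7382}\right) = \left(- \frac{1}{81}\right) \left(-399\right) \left(- \frac{1}{7382}\right) = \frac{133}{27} \left(- \frac{1}{7382}\right) = - \frac{133}{199314}$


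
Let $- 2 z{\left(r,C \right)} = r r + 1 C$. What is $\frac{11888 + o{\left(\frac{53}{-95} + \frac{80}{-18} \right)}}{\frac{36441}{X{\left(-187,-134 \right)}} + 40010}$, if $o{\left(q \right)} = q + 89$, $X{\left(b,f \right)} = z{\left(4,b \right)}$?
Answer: $\frac{5118029}{17286480} \approx 0.29607$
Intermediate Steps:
$z{\left(r,C \right)} = - \frac{C}{2} - \frac{r^{2}}{2}$ ($z{\left(r,C \right)} = - \frac{r r + 1 C}{2} = - \frac{r^{2} + C}{2} = - \frac{C + r^{2}}{2} = - \frac{C}{2} - \frac{r^{2}}{2}$)
$X{\left(b,f \right)} = -8 - \frac{b}{2}$ ($X{\left(b,f \right)} = - \frac{b}{2} - \frac{4^{2}}{2} = - \frac{b}{2} - 8 = -8 - \frac{b}{2}$)
$o{\left(q \right)} = 89 + q$
$\frac{11888 + o{\left(\frac{53}{-95} + \frac{80}{-18} \right)}}{\frac{36441}{X{\left(-187,-134 \right)}} + 40010} = \frac{11888 + \left(89 + \left(\frac{53}{-95} + \frac{80}{-18}\right)\right)}{\frac{36441}{-8 - - \frac{187}{2}} + 40010} = \frac{11888 + \left(89 + \left(53 \left(- \frac{1}{95}\right) + 80 \left(- \frac{1}{18}\right)\right)\right)}{\frac{36441}{-8 + \frac{187}{2}} + 40010} = \frac{11888 + \left(89 - \frac{4277}{855}\right)}{\frac{36441}{\frac{171}{2}} + 40010} = \frac{11888 + \left(89 - \frac{4277}{855}\right)}{36441 \cdot \frac{2}{171} + 40010} = \frac{11888 + \frac{71818}{855}}{\frac{8098}{19} + 40010} = \frac{10236058}{855 \cdot \frac{768288}{19}} = \frac{10236058}{855} \cdot \frac{19}{768288} = \frac{5118029}{17286480}$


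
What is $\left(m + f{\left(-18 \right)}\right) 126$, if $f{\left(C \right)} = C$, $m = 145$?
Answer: $16002$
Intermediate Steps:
$\left(m + f{\left(-18 \right)}\right) 126 = \left(145 - 18\right) 126 = 127 \cdot 126 = 16002$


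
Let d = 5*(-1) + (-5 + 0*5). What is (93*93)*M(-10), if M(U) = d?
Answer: -86490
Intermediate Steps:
d = -10 (d = -5 + (-5 + 0) = -5 - 5 = -10)
M(U) = -10
(93*93)*M(-10) = (93*93)*(-10) = 8649*(-10) = -86490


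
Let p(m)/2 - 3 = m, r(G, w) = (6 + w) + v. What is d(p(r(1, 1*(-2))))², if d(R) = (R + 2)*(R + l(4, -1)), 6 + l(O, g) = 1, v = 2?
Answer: 67600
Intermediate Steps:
l(O, g) = -5 (l(O, g) = -6 + 1 = -5)
r(G, w) = 8 + w (r(G, w) = (6 + w) + 2 = 8 + w)
p(m) = 6 + 2*m
d(R) = (-5 + R)*(2 + R) (d(R) = (R + 2)*(R - 5) = (2 + R)*(-5 + R) = (-5 + R)*(2 + R))
d(p(r(1, 1*(-2))))² = (-10 + (6 + 2*(8 + 1*(-2)))² - 3*(6 + 2*(8 + 1*(-2))))² = (-10 + (6 + 2*(8 - 2))² - 3*(6 + 2*(8 - 2)))² = (-10 + (6 + 2*6)² - 3*(6 + 2*6))² = (-10 + (6 + 12)² - 3*(6 + 12))² = (-10 + 18² - 3*18)² = (-10 + 324 - 54)² = 260² = 67600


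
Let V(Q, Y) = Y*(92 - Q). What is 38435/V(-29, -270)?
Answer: -7687/6534 ≈ -1.1765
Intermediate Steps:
38435/V(-29, -270) = 38435/((-270*(92 - 1*(-29)))) = 38435/((-270*(92 + 29))) = 38435/((-270*121)) = 38435/(-32670) = 38435*(-1/32670) = -7687/6534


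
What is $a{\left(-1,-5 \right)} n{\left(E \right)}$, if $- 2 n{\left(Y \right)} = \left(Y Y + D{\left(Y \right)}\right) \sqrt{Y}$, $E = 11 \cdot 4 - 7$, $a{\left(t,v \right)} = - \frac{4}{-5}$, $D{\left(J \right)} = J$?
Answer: $- \frac{2812 \sqrt{37}}{5} \approx -3420.9$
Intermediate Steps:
$a{\left(t,v \right)} = \frac{4}{5}$ ($a{\left(t,v \right)} = \left(-4\right) \left(- \frac{1}{5}\right) = \frac{4}{5}$)
$E = 37$ ($E = 44 - 7 = 37$)
$n{\left(Y \right)} = - \frac{\sqrt{Y} \left(Y + Y^{2}\right)}{2}$ ($n{\left(Y \right)} = - \frac{\left(Y Y + Y\right) \sqrt{Y}}{2} = - \frac{\left(Y^{2} + Y\right) \sqrt{Y}}{2} = - \frac{\left(Y + Y^{2}\right) \sqrt{Y}}{2} = - \frac{\sqrt{Y} \left(Y + Y^{2}\right)}{2}$)
$a{\left(-1,-5 \right)} n{\left(E \right)} = \frac{4 \frac{37^{\frac{3}{2}} \left(-1 - 37\right)}{2}}{5} = \frac{4 \frac{37 \sqrt{37} \left(-1 - 37\right)}{2}}{5} = \frac{4 \cdot \frac{1}{2} \cdot 37 \sqrt{37} \left(-38\right)}{5} = \frac{4 \left(- 703 \sqrt{37}\right)}{5} = - \frac{2812 \sqrt{37}}{5}$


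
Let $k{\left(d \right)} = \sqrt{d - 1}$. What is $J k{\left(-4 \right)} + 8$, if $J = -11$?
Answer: $8 - 11 i \sqrt{5} \approx 8.0 - 24.597 i$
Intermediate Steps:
$k{\left(d \right)} = \sqrt{-1 + d}$
$J k{\left(-4 \right)} + 8 = - 11 \sqrt{-1 - 4} + 8 = - 11 \sqrt{-5} + 8 = - 11 i \sqrt{5} + 8 = 8 - 11 i \sqrt{5}$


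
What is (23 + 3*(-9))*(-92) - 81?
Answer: 287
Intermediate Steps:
(23 + 3*(-9))*(-92) - 81 = (23 - 27)*(-92) - 81 = -4*(-92) - 81 = 368 - 81 = 287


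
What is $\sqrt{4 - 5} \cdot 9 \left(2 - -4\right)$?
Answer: $54 i \approx 54.0 i$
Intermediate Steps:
$\sqrt{4 - 5} \cdot 9 \left(2 - -4\right) = \sqrt{-1} \cdot 9 \left(2 + 4\right) = i 9 \cdot 6 = 9 i 6 = 54 i$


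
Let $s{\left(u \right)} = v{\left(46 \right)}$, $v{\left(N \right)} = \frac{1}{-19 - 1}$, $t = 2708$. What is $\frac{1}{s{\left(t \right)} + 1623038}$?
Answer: $\frac{20}{32460759} \approx 6.1613 \cdot 10^{-7}$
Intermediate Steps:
$v{\left(N \right)} = - \frac{1}{20}$ ($v{\left(N \right)} = \frac{1}{-20} = - \frac{1}{20}$)
$s{\left(u \right)} = - \frac{1}{20}$
$\frac{1}{s{\left(t \right)} + 1623038} = \frac{1}{- \frac{1}{20} + 1623038} = \frac{1}{\frac{32460759}{20}} = \frac{20}{32460759}$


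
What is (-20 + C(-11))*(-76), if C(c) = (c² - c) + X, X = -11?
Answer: -7676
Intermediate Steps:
C(c) = -11 + c² - c (C(c) = (c² - c) - 11 = -11 + c² - c)
(-20 + C(-11))*(-76) = (-20 + (-11 + (-11)² - 1*(-11)))*(-76) = (-20 + (-11 + 121 + 11))*(-76) = (-20 + 121)*(-76) = 101*(-76) = -7676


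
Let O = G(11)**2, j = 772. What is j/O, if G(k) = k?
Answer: 772/121 ≈ 6.3802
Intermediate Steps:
O = 121 (O = 11**2 = 121)
j/O = 772/121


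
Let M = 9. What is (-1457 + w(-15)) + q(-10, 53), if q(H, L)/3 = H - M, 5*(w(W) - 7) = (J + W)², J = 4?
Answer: -7414/5 ≈ -1482.8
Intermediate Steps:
w(W) = 7 + (4 + W)²/5
q(H, L) = -27 + 3*H (q(H, L) = 3*(H - 1*9) = 3*(H - 9) = 3*(-9 + H) = -27 + 3*H)
(-1457 + w(-15)) + q(-10, 53) = (-1457 + (7 + (4 - 15)²/5)) + (-27 + 3*(-10)) = (-1457 + (7 + (⅕)*(-11)²)) + (-27 - 30) = (-1457 + (7 + (⅕)*121)) - 57 = (-1457 + (7 + 121/5)) - 57 = (-1457 + 156/5) - 57 = -7129/5 - 57 = -7414/5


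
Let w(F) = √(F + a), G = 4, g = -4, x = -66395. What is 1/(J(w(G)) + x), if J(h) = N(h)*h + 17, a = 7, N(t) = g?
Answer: -33189/2203019354 + √11/1101509677 ≈ -1.5062e-5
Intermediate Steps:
N(t) = -4
w(F) = √(7 + F) (w(F) = √(F + 7) = √(7 + F))
J(h) = 17 - 4*h (J(h) = -4*h + 17 = 17 - 4*h)
1/(J(w(G)) + x) = 1/((17 - 4*√(7 + 4)) - 66395) = 1/((17 - 4*√11) - 66395) = 1/(-66378 - 4*√11)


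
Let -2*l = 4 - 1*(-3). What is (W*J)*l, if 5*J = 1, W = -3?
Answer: 21/10 ≈ 2.1000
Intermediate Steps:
J = ⅕ (J = (⅕)*1 = ⅕ ≈ 0.20000)
l = -7/2 (l = -(4 - 1*(-3))/2 = -(4 + 3)/2 = -½*7 = -7/2 ≈ -3.5000)
(W*J)*l = -3*⅕*(-7/2) = -⅗*(-7/2) = 21/10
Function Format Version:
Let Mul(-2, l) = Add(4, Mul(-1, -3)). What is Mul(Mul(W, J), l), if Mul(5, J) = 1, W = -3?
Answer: Rational(21, 10) ≈ 2.1000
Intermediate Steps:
J = Rational(1, 5) (J = Mul(Rational(1, 5), 1) = Rational(1, 5) ≈ 0.20000)
l = Rational(-7, 2) (l = Mul(Rational(-1, 2), Add(4, Mul(-1, -3))) = Mul(Rational(-1, 2), Add(4, 3)) = Mul(Rational(-1, 2), 7) = Rational(-7, 2) ≈ -3.5000)
Mul(Mul(W, J), l) = Mul(Mul(-3, Rational(1, 5)), Rational(-7, 2)) = Mul(Rational(-3, 5), Rational(-7, 2)) = Rational(21, 10)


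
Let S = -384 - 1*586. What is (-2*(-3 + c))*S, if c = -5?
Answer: -15520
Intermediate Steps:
S = -970 (S = -384 - 586 = -970)
(-2*(-3 + c))*S = -2*(-3 - 5)*(-970) = -2*(-8)*(-970) = 16*(-970) = -15520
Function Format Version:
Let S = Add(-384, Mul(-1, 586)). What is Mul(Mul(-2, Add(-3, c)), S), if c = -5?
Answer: -15520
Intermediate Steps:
S = -970 (S = Add(-384, -586) = -970)
Mul(Mul(-2, Add(-3, c)), S) = Mul(Mul(-2, Add(-3, -5)), -970) = Mul(Mul(-2, -8), -970) = Mul(16, -970) = -15520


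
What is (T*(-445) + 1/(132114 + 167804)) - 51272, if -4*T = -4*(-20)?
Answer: -12708125495/299918 ≈ -42372.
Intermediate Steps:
T = -20 (T = -(-1)*(-20) = -1/4*80 = -20)
(T*(-445) + 1/(132114 + 167804)) - 51272 = (-20*(-445) + 1/(132114 + 167804)) - 51272 = (8900 + 1/299918) - 51272 = 2669270201/299918 - 51272 = -12708125495/299918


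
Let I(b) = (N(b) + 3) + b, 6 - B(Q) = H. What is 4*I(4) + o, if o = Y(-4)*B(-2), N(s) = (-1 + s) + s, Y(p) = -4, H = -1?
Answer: 28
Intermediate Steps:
B(Q) = 7 (B(Q) = 6 - 1*(-1) = 6 + 1 = 7)
N(s) = -1 + 2*s
o = -28 (o = -4*7 = -28)
I(b) = 2 + 3*b (I(b) = ((-1 + 2*b) + 3) + b = (2 + 2*b) + b = 2 + 3*b)
4*I(4) + o = 4*(2 + 3*4) - 28 = 4*(2 + 12) - 28 = 4*14 - 28 = 56 - 28 = 28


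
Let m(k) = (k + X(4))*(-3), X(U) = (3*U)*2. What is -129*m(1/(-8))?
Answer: 73917/8 ≈ 9239.6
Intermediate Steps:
X(U) = 6*U
m(k) = -72 - 3*k (m(k) = (k + 6*4)*(-3) = (k + 24)*(-3) = (24 + k)*(-3) = -72 - 3*k)
-129*m(1/(-8)) = -129*(-72 - 3/(-8)) = -129*(-72 - 3*(-⅛)) = -129*(-72 + 3/8) = -129*(-573/8) = 73917/8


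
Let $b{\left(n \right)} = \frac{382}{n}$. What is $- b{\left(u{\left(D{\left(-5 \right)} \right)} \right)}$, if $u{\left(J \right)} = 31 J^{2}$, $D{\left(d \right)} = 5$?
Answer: $- \frac{382}{775} \approx -0.4929$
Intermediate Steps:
$- b{\left(u{\left(D{\left(-5 \right)} \right)} \right)} = - \frac{382}{31 \cdot 5^{2}} = - \frac{382}{31 \cdot 25} = - \frac{382}{775}$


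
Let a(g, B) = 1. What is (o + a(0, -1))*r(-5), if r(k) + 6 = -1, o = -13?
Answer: 84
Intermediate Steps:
r(k) = -7 (r(k) = -6 - 1 = -7)
(o + a(0, -1))*r(-5) = (-13 + 1)*(-7) = -12*(-7) = 84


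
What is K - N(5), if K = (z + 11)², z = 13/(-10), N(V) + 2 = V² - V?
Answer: 7609/100 ≈ 76.090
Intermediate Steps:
N(V) = -2 + V² - V (N(V) = -2 + (V² - V) = -2 + V² - V)
z = -13/10 (z = 13*(-⅒) = -13/10 ≈ -1.3000)
K = 9409/100 (K = (-13/10 + 11)² = (97/10)² = 9409/100 ≈ 94.090)
K - N(5) = 9409/100 - (-2 + 5² - 1*5) = 9409/100 - (-2 + 25 - 5) = 9409/100 - 1*18 = 9409/100 - 18 = 7609/100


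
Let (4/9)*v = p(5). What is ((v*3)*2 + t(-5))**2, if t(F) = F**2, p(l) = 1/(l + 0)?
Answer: 76729/100 ≈ 767.29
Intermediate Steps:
p(l) = 1/l
v = 9/20 (v = (9/4)/5 = (9/4)*(1/5) = 9/20 ≈ 0.45000)
((v*3)*2 + t(-5))**2 = (((9/20)*3)*2 + (-5)**2)**2 = ((27/20)*2 + 25)**2 = (27/10 + 25)**2 = (277/10)**2 = 76729/100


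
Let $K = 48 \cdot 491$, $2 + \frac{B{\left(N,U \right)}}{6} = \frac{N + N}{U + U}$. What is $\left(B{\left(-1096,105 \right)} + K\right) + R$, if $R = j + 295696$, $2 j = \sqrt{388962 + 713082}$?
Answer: $\frac{11171628}{35} + \sqrt{275511} \approx 3.1971 \cdot 10^{5}$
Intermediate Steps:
$j = \sqrt{275511}$ ($j = \frac{\sqrt{388962 + 713082}}{2} = \frac{\sqrt{1102044}}{2} = \frac{2 \sqrt{275511}}{2} = \sqrt{275511} \approx 524.89$)
$B{\left(N,U \right)} = -12 + \frac{6 N}{U}$ ($B{\left(N,U \right)} = -12 + 6 \frac{N + N}{U + U} = -12 + 6 \frac{2 N}{2 U} = -12 + 6 \cdot 2 N \frac{1}{2 U} = -12 + 6 \frac{N}{U} = -12 + \frac{6 N}{U}$)
$K = 23568$
$R = 295696 + \sqrt{275511}$ ($R = \sqrt{275511} + 295696 = 295696 + \sqrt{275511} \approx 2.9622 \cdot 10^{5}$)
$\left(B{\left(-1096,105 \right)} + K\right) + R = \left(\left(-12 + 6 \left(-1096\right) \frac{1}{105}\right) + 23568\right) + \left(295696 + \sqrt{275511}\right) = \left(\left(-12 - \frac{2192}{35}\right) + 23568\right) + \left(295696 + \sqrt{275511}\right) = \left(- \frac{2612}{35} + 23568\right) + \left(295696 + \sqrt{275511}\right) = \frac{822268}{35} + \left(295696 + \sqrt{275511}\right) = \frac{11171628}{35} + \sqrt{275511}$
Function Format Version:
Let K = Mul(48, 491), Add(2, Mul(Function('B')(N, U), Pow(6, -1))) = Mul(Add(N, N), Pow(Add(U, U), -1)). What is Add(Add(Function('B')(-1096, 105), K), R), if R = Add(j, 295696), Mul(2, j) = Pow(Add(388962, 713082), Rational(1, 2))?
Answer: Add(Rational(11171628, 35), Pow(275511, Rational(1, 2))) ≈ 3.1971e+5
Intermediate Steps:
j = Pow(275511, Rational(1, 2)) (j = Mul(Rational(1, 2), Pow(Add(388962, 713082), Rational(1, 2))) = Mul(Rational(1, 2), Pow(1102044, Rational(1, 2))) = Mul(Rational(1, 2), Mul(2, Pow(275511, Rational(1, 2)))) = Pow(275511, Rational(1, 2)) ≈ 524.89)
Function('B')(N, U) = Add(-12, Mul(6, N, Pow(U, -1))) (Function('B')(N, U) = Add(-12, Mul(6, Mul(Add(N, N), Pow(Add(U, U), -1)))) = Add(-12, Mul(6, Mul(Mul(2, N), Pow(Mul(2, U), -1)))) = Add(-12, Mul(6, Mul(Mul(2, N), Mul(Rational(1, 2), Pow(U, -1))))) = Add(-12, Mul(6, Mul(N, Pow(U, -1)))) = Add(-12, Mul(6, N, Pow(U, -1))))
K = 23568
R = Add(295696, Pow(275511, Rational(1, 2))) (R = Add(Pow(275511, Rational(1, 2)), 295696) = Add(295696, Pow(275511, Rational(1, 2))) ≈ 2.9622e+5)
Add(Add(Function('B')(-1096, 105), K), R) = Add(Add(Add(-12, Mul(6, -1096, Pow(105, -1))), 23568), Add(295696, Pow(275511, Rational(1, 2)))) = Add(Add(Add(-12, Mul(6, -1096, Rational(1, 105))), 23568), Add(295696, Pow(275511, Rational(1, 2)))) = Add(Add(Add(-12, Rational(-2192, 35)), 23568), Add(295696, Pow(275511, Rational(1, 2)))) = Add(Add(Rational(-2612, 35), 23568), Add(295696, Pow(275511, Rational(1, 2)))) = Add(Rational(822268, 35), Add(295696, Pow(275511, Rational(1, 2)))) = Add(Rational(11171628, 35), Pow(275511, Rational(1, 2)))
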